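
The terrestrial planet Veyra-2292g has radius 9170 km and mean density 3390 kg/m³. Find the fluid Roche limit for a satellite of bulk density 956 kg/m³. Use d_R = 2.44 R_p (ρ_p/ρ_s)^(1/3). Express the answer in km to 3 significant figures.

d_R = 2.44 × 9170 km × (3390/956)^(1/3)
    = 34100 km

34100 km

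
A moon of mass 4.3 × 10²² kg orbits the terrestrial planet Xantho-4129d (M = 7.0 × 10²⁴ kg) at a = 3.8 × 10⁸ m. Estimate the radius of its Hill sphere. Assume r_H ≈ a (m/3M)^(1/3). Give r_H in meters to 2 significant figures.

r_H ≈ a (m/3M)^(1/3)
    = (3.8 × 10⁸) × (4.3 × 10²² / (3 × 7.0 × 10²⁴))^(1/3)
    = 4.8 × 10⁷ m

4.8 × 10⁷ m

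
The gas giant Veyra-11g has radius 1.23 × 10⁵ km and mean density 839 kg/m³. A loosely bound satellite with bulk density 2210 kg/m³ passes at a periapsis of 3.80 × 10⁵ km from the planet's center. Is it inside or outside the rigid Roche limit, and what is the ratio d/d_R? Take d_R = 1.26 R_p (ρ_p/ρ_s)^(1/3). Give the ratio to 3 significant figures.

d_R = 1.26 × (1.23 × 10⁵ km) × (839/2210)^(1/3) = 1.122 × 10⁵ km
d/d_R = (3.80 × 10⁵) / (1.122 × 10⁵) = 3.39
Since d/d_R > 1, the body is outside the Roche limit.

outside; d/d_R ≈ 3.39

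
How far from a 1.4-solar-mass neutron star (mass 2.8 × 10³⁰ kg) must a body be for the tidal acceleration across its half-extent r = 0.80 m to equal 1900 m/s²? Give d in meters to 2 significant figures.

5.4 × 10⁵ m

2GMr/d³ = a_tidal  ⇒  d = (2GMr / a_tidal)^(1/3)
d = (2 × 6.674×10⁻¹¹ × (2.8 × 10³⁰) × (0.80) / (1900))^(1/3)
  = 5.4 × 10⁵ m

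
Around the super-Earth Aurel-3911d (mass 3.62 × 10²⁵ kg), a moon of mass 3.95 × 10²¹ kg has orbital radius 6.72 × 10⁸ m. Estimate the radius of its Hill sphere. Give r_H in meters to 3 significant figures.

2.23 × 10⁷ m

r_H ≈ a (m/3M)^(1/3)
    = (6.72 × 10⁸) × (3.95 × 10²¹ / (3 × 3.62 × 10²⁵))^(1/3)
    = 2.23 × 10⁷ m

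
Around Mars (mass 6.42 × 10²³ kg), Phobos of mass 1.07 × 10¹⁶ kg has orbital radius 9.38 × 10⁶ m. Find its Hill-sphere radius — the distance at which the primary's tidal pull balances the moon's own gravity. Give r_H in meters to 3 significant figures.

1.66 × 10⁴ m

r_H ≈ a (m/3M)^(1/3)
    = (9.38 × 10⁶) × (1.07 × 10¹⁶ / (3 × 6.42 × 10²³))^(1/3)
    = 1.66 × 10⁴ m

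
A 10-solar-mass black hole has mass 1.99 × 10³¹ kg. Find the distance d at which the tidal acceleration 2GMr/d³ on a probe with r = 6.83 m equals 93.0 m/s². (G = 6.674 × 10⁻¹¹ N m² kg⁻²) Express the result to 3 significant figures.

2GMr/d³ = a_tidal  ⇒  d = (2GMr / a_tidal)^(1/3)
d = (2 × 6.674×10⁻¹¹ × (1.99 × 10³¹) × (6.83) / (93.0))^(1/3)
  = 5.80 × 10⁶ m

5.80 × 10⁶ m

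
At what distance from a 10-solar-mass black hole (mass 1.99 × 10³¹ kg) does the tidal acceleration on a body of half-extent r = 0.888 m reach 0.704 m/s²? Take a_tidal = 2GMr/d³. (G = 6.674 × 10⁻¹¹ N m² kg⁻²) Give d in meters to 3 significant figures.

1.50 × 10⁷ m

2GMr/d³ = a_tidal  ⇒  d = (2GMr / a_tidal)^(1/3)
d = (2 × 6.674×10⁻¹¹ × (1.99 × 10³¹) × (0.888) / (0.704))^(1/3)
  = 1.50 × 10⁷ m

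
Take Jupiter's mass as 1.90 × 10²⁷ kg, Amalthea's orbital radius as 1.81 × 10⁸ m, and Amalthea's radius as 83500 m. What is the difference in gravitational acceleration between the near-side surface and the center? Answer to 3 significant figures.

a_tidal = 2GMr/d³
        = 2 × (6.674 × 10⁻¹¹) × (1.90 × 10²⁷) × (83500) / (1.81 × 10⁸)³
        = 3.57 × 10⁻³ m/s²

3.57 × 10⁻³ m/s²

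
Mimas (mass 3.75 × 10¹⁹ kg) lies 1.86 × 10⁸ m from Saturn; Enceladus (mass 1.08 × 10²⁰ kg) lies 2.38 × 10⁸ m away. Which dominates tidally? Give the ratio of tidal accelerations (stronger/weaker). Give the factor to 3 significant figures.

Enceladus, by a factor of ≈ 1.37

The tide-raising term goes as M/d³ (the gradient of a 1/d² field).
Mimas: (3.75 × 10¹⁹) / (1.86 × 10⁸)³ = 5.828 × 10⁻⁶
Enceladus: (1.08 × 10²⁰) / (2.38 × 10⁸)³ = 8.011 × 10⁻⁶
Ratio (larger/smaller) = 1.37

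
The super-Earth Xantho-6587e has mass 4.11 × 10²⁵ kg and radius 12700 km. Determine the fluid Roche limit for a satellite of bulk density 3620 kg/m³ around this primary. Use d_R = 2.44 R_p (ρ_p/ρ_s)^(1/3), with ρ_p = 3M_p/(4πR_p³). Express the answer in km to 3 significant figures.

34000 km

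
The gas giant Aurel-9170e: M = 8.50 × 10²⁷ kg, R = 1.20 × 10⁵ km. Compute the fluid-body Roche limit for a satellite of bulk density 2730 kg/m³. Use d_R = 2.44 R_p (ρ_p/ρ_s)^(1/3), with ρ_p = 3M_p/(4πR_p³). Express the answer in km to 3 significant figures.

ρ_p = 3M_p/(4πR_p³) = 3 × (8.50 × 10²⁷) / (4π × (1.20 × 10⁸ m)³) = 1170 kg/m³
d_R = 2.44 × 1.20 × 10⁵ km × (1170/2730)^(1/3)
    = 2.21 × 10⁵ km

2.21 × 10⁵ km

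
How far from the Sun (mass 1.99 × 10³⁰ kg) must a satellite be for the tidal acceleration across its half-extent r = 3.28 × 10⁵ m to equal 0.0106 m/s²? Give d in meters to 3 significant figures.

2.02 × 10⁹ m

2GMr/d³ = a_tidal  ⇒  d = (2GMr / a_tidal)^(1/3)
d = (2 × 6.674×10⁻¹¹ × (1.99 × 10³⁰) × (3.28 × 10⁵) / (0.0106))^(1/3)
  = 2.02 × 10⁹ m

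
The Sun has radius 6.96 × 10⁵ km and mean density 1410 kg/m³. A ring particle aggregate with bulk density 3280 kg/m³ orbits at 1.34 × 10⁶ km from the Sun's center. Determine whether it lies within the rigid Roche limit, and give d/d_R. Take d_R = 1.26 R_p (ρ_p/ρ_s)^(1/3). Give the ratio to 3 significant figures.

d_R = 1.26 × (6.96 × 10⁵ km) × (1410/3280)^(1/3) = 6.619 × 10⁵ km
d/d_R = (1.34 × 10⁶) / (6.619 × 10⁵) = 2.02
Since d/d_R > 1, the body is outside the Roche limit.

outside; d/d_R ≈ 2.02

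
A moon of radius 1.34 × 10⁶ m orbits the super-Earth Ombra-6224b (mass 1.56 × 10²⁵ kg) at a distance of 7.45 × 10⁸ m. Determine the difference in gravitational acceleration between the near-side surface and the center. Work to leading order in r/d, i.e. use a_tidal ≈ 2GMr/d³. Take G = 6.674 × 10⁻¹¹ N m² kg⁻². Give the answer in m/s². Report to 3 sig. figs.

6.75 × 10⁻⁶ m/s²

Δa = 2GMr/d³
   = 2 × (6.674 × 10⁻¹¹) × (1.56 × 10²⁵) × (1.34 × 10⁶) / (7.45 × 10⁸)³
   = 6.75 × 10⁻⁶ m/s²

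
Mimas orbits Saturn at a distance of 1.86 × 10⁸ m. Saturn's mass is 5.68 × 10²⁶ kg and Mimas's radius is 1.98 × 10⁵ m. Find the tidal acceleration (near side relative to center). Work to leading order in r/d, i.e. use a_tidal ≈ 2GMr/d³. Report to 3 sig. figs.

2.33 × 10⁻³ m/s²

Δa = 2GMr/d³
   = 2 × (6.674 × 10⁻¹¹) × (5.68 × 10²⁶) × (1.98 × 10⁵) / (1.86 × 10⁸)³
   = 2.33 × 10⁻³ m/s²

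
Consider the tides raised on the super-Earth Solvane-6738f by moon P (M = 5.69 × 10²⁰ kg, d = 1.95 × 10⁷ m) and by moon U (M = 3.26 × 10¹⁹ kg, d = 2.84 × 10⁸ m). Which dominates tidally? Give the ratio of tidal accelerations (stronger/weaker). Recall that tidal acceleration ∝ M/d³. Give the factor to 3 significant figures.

Moon P, by a factor of ≈ 53900

The tide-raising term goes as M/d³ (the gradient of a 1/d² field).
Moon P: (5.69 × 10²⁰) / (1.95 × 10⁷)³ = 7.674 × 10⁻²
Moon U: (3.26 × 10¹⁹) / (2.84 × 10⁸)³ = 1.423 × 10⁻⁶
Ratio (larger/smaller) = 53900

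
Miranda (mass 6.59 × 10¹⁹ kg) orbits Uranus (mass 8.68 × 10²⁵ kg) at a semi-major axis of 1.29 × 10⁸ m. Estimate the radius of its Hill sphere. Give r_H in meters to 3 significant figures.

r_H ≈ a (m/3M)^(1/3)
    = (1.29 × 10⁸) × (6.59 × 10¹⁹ / (3 × 8.68 × 10²⁵))^(1/3)
    = 8.16 × 10⁵ m

8.16 × 10⁵ m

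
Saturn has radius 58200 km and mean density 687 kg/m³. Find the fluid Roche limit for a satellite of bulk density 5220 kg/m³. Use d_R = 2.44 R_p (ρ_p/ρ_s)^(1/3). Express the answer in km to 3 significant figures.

d_R = 2.44 × 58200 km × (687/5220)^(1/3)
    = 72200 km

72200 km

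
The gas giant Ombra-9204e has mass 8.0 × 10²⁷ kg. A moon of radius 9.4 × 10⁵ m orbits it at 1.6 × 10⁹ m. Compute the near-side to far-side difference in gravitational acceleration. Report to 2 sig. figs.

4.9 × 10⁻⁴ m/s²

Δa = 4GMr/d³
   = 4 × (6.674 × 10⁻¹¹) × (8.0 × 10²⁷) × (9.4 × 10⁵) / (1.6 × 10⁹)³
   = 4.9 × 10⁻⁴ m/s²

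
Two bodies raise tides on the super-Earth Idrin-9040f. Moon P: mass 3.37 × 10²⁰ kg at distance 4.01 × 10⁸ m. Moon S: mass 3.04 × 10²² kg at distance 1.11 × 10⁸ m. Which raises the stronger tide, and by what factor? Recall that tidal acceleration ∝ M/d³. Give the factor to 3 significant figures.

The tide-raising term goes as M/d³ (the gradient of a 1/d² field).
Moon P: (3.37 × 10²⁰) / (4.01 × 10⁸)³ = 5.226 × 10⁻⁶
Moon S: (3.04 × 10²²) / (1.11 × 10⁸)³ = 2.223 × 10⁻²
Ratio (larger/smaller) = 4250

Moon S, by a factor of ≈ 4250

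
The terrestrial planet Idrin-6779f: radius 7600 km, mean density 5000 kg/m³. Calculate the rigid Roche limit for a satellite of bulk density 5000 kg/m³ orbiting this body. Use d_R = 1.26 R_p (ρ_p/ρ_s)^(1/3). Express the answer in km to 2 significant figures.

9600 km

d_R = 1.26 × 7600 km × (5000/5000)^(1/3)
    = 9600 km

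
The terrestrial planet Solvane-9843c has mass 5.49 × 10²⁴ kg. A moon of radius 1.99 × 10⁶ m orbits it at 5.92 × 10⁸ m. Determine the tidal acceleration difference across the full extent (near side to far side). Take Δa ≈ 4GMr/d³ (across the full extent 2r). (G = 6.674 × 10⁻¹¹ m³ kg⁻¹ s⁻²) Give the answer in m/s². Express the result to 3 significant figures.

1.41 × 10⁻⁵ m/s²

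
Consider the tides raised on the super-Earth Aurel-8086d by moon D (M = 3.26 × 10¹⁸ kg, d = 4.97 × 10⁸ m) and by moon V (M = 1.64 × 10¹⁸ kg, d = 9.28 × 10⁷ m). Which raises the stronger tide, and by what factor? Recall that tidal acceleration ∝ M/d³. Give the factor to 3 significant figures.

Moon V, by a factor of ≈ 77.3

Compare M/d³ for the two perturbers:
Moon D: (3.26 × 10¹⁸) / (4.97 × 10⁸)³ = 2.656 × 10⁻⁸
Moon V: (1.64 × 10¹⁸) / (9.28 × 10⁷)³ = 2.052 × 10⁻⁶
Ratio (larger/smaller) = 77.3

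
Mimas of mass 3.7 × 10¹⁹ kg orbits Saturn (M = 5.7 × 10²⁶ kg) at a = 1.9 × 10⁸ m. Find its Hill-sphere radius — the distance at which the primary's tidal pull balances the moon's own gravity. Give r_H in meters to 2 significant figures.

5.3 × 10⁵ m

r_H ≈ a (m/3M)^(1/3)
    = (1.9 × 10⁸) × (3.7 × 10¹⁹ / (3 × 5.7 × 10²⁶))^(1/3)
    = 5.3 × 10⁵ m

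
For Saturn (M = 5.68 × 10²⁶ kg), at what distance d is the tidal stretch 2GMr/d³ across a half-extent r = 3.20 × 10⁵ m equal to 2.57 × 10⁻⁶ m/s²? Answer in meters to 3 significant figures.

2GMr/d³ = a_tidal  ⇒  d = (2GMr / a_tidal)^(1/3)
d = (2 × 6.674×10⁻¹¹ × (5.68 × 10²⁶) × (3.20 × 10⁵) / (2.57 × 10⁻⁶))^(1/3)
  = 2.11 × 10⁹ m

2.11 × 10⁹ m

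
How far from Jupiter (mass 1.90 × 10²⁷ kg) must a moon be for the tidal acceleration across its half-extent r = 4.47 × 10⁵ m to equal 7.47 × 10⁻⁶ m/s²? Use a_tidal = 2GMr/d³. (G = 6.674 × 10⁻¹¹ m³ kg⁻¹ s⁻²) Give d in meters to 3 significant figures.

2.48 × 10⁹ m

2GMr/d³ = a_tidal  ⇒  d = (2GMr / a_tidal)^(1/3)
d = (2 × 6.674×10⁻¹¹ × (1.90 × 10²⁷) × (4.47 × 10⁵) / (7.47 × 10⁻⁶))^(1/3)
  = 2.48 × 10⁹ m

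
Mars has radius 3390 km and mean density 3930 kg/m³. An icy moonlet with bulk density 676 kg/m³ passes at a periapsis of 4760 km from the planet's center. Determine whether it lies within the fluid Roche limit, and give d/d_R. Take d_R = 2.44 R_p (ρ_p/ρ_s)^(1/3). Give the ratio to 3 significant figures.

inside; d/d_R ≈ 0.320

d_R = 2.44 × (3390 km) × (3930/676)^(1/3) = 14870 km
d/d_R = (4760) / (14870) = 0.320
Since d/d_R < 1, the body is inside the Roche limit.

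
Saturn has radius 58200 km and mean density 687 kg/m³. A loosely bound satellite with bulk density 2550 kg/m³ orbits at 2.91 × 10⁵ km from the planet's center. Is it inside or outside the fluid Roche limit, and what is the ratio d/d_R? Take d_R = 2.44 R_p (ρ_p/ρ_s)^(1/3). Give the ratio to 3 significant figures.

outside; d/d_R ≈ 3.17

d_R = 2.44 × (58200 km) × (687/2550)^(1/3) = 91720 km
d/d_R = (2.91 × 10⁵) / (91720) = 3.17
Since d/d_R > 1, the body is outside the Roche limit.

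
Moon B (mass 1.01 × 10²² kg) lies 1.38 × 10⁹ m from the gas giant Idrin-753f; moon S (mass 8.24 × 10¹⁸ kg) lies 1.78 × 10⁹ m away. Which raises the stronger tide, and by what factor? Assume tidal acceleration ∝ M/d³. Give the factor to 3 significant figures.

Moon B, by a factor of ≈ 2630

Compare M/d³ for the two perturbers:
Moon B: (1.01 × 10²²) / (1.38 × 10⁹)³ = 3.843 × 10⁻⁶
Moon S: (8.24 × 10¹⁸) / (1.78 × 10⁹)³ = 1.461 × 10⁻⁹
Ratio (larger/smaller) = 2630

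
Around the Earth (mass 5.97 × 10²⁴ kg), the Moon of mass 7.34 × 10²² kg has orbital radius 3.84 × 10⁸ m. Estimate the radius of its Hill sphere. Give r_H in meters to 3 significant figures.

r_H ≈ a (m/3M)^(1/3)
    = (3.84 × 10⁸) × (7.34 × 10²² / (3 × 5.97 × 10²⁴))^(1/3)
    = 6.15 × 10⁷ m

6.15 × 10⁷ m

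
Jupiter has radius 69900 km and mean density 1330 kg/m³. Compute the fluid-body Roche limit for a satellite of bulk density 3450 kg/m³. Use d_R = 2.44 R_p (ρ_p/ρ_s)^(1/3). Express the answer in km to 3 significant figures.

d_R = 2.44 × 69900 km × (1330/3450)^(1/3)
    = 1.24 × 10⁵ km

1.24 × 10⁵ km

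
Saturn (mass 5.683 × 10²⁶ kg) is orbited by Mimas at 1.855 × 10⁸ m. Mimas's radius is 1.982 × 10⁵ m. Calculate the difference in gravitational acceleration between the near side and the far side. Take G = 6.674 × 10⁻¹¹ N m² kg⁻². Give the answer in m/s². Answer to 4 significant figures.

4.711 × 10⁻³ m/s²

Δa = 4GMr/d³
   = 4 × (6.674 × 10⁻¹¹) × (5.683 × 10²⁶) × (1.982 × 10⁵) / (1.855 × 10⁸)³
   = 4.711 × 10⁻³ m/s²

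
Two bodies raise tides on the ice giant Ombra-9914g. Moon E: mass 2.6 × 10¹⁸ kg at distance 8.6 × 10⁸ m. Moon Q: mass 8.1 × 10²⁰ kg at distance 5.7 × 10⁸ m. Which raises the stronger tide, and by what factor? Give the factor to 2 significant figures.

Moon Q, by a factor of ≈ 1100

Compare M/d³ for the two perturbers:
Moon E: (2.6 × 10¹⁸) / (8.6 × 10⁸)³ = 4.088 × 10⁻⁹
Moon Q: (8.1 × 10²⁰) / (5.7 × 10⁸)³ = 4.374 × 10⁻⁶
Ratio (larger/smaller) = 1100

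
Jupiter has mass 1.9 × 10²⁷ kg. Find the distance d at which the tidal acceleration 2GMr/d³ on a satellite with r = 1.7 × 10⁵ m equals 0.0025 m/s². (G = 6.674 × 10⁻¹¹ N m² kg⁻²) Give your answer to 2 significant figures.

2.6 × 10⁸ m

2GMr/d³ = a_tidal  ⇒  d = (2GMr / a_tidal)^(1/3)
d = (2 × 6.674×10⁻¹¹ × (1.9 × 10²⁷) × (1.7 × 10⁵) / (0.0025))^(1/3)
  = 2.6 × 10⁸ m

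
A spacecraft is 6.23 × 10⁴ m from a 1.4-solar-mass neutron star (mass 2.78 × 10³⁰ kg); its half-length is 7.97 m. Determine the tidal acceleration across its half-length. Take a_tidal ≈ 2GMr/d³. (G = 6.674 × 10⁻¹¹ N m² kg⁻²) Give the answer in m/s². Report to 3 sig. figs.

1.22 × 10⁷ m/s²

a_tidal = 2GMr/d³
        = 2 × (6.674 × 10⁻¹¹) × (2.78 × 10³⁰) × (7.97) / (6.23 × 10⁴)³
        = 1.22 × 10⁷ m/s²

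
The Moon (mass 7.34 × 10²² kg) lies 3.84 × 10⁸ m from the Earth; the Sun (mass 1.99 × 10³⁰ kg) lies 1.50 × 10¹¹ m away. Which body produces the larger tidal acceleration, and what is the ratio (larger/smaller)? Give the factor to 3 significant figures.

The Moon, by a factor of ≈ 2.20

Tidal stretch scales as M/d³; compute that for each body.
The Moon: (7.34 × 10²²) / (3.84 × 10⁸)³ = 1.296 × 10⁻³
The Sun: (1.99 × 10³⁰) / (1.50 × 10¹¹)³ = 5.896 × 10⁻⁴
Ratio (larger/smaller) = 2.20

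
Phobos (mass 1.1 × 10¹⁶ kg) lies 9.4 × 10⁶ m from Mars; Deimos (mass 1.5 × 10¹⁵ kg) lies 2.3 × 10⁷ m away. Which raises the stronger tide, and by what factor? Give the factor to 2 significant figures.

Compare M/d³ for the two perturbers:
Phobos: (1.1 × 10¹⁶) / (9.4 × 10⁶)³ = 1.324 × 10⁻⁵
Deimos: (1.5 × 10¹⁵) / (2.3 × 10⁷)³ = 1.233 × 10⁻⁷
Ratio (larger/smaller) = 110

Phobos, by a factor of ≈ 110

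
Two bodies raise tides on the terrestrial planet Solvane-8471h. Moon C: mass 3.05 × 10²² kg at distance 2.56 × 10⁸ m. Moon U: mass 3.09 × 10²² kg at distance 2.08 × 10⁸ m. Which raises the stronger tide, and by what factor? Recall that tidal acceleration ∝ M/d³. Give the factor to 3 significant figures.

Compare M/d³ for the two perturbers:
Moon C: (3.05 × 10²²) / (2.56 × 10⁸)³ = 1.818 × 10⁻³
Moon U: (3.09 × 10²²) / (2.08 × 10⁸)³ = 3.434 × 10⁻³
Ratio (larger/smaller) = 1.89

Moon U, by a factor of ≈ 1.89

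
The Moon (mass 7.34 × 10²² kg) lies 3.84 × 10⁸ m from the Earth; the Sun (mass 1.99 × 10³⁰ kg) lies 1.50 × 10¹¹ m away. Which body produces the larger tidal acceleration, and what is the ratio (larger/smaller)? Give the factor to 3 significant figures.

The tide-raising term goes as M/d³ (the gradient of a 1/d² field).
The Moon: (7.34 × 10²²) / (3.84 × 10⁸)³ = 1.296 × 10⁻³
The Sun: (1.99 × 10³⁰) / (1.50 × 10¹¹)³ = 5.896 × 10⁻⁴
Ratio (larger/smaller) = 2.20

The Moon, by a factor of ≈ 2.20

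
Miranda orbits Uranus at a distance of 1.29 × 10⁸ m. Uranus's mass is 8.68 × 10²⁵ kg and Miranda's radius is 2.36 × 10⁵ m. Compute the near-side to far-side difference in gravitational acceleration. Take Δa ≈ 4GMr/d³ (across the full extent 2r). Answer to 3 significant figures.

2.55 × 10⁻³ m/s²

Δg = 4GMr/d³
   = 4 × (6.674 × 10⁻¹¹) × (8.68 × 10²⁵) × (2.36 × 10⁵) / (1.29 × 10⁸)³
   = 2.55 × 10⁻³ m/s²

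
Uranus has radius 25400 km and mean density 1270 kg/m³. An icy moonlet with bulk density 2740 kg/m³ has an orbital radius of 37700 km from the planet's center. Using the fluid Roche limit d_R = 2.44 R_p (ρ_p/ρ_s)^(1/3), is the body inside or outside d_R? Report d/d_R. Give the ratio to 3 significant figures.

d_R = 2.44 × (25400 km) × (1270/2740)^(1/3) = 47960 km
d/d_R = (37700) / (47960) = 0.786
Since d/d_R < 1, the body is inside the Roche limit.

inside; d/d_R ≈ 0.786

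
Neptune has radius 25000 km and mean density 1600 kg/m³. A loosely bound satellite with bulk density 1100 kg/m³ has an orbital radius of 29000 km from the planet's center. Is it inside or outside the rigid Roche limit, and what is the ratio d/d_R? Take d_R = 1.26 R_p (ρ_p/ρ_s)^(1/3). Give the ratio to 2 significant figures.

d_R = 1.26 × (25000 km) × (1600/1100)^(1/3) = 35690 km
d/d_R = (29000) / (35690) = 0.81
Since d/d_R < 1, the body is inside the Roche limit.

inside; d/d_R ≈ 0.81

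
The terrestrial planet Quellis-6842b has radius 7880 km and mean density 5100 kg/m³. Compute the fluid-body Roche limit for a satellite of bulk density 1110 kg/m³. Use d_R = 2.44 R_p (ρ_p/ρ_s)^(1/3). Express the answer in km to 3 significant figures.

32000 km

d_R = 2.44 × 7880 km × (5100/1110)^(1/3)
    = 32000 km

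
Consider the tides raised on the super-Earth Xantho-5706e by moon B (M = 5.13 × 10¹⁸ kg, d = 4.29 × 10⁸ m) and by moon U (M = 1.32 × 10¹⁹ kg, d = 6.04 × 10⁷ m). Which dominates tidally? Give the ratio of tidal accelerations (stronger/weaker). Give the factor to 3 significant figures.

Tidal stretch scales as M/d³; compute that for each body.
Moon B: (5.13 × 10¹⁸) / (4.29 × 10⁸)³ = 6.497 × 10⁻⁸
Moon U: (1.32 × 10¹⁹) / (6.04 × 10⁷)³ = 5.991 × 10⁻⁵
Ratio (larger/smaller) = 922

Moon U, by a factor of ≈ 922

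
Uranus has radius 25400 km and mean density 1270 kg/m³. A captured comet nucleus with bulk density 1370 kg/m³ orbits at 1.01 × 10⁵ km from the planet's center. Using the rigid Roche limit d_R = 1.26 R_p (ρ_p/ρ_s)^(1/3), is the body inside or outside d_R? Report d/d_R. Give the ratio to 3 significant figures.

outside; d/d_R ≈ 3.24

d_R = 1.26 × (25400 km) × (1270/1370)^(1/3) = 31210 km
d/d_R = (1.01 × 10⁵) / (31210) = 3.24
Since d/d_R > 1, the body is outside the Roche limit.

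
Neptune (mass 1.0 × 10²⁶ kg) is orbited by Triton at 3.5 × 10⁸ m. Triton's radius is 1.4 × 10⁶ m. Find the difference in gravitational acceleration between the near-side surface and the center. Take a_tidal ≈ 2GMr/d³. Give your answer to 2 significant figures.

Δa = 2GMr/d³
   = 2 × (6.674 × 10⁻¹¹) × (1.0 × 10²⁶) × (1.4 × 10⁶) / (3.5 × 10⁸)³
   = 4.4 × 10⁻⁴ m/s²

4.4 × 10⁻⁴ m/s²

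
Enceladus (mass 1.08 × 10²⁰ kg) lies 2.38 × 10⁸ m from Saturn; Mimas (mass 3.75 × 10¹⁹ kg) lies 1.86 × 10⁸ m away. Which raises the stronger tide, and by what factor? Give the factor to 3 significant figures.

Enceladus, by a factor of ≈ 1.37

Tidal acceleration ∝ M/d³, so compare M/d³ for each.
Enceladus: (1.08 × 10²⁰) / (2.38 × 10⁸)³ = 8.011 × 10⁻⁶
Mimas: (3.75 × 10¹⁹) / (1.86 × 10⁸)³ = 5.828 × 10⁻⁶
Ratio (larger/smaller) = 1.37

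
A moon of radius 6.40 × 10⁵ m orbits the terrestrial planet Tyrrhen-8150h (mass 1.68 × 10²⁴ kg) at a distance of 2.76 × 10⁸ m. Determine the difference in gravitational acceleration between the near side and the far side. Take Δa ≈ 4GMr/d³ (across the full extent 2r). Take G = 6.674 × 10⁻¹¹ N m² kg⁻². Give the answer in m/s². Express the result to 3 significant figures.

Δg = 4GMr/d³
   = 4 × (6.674 × 10⁻¹¹) × (1.68 × 10²⁴) × (6.40 × 10⁵) / (2.76 × 10⁸)³
   = 1.37 × 10⁻⁵ m/s²

1.37 × 10⁻⁵ m/s²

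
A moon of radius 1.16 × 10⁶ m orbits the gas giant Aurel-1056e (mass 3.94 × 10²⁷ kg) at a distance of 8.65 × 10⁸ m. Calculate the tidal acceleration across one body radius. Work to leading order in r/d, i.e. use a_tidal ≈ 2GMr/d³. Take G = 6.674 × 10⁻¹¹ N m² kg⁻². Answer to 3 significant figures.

9.43 × 10⁻⁴ m/s²

a_tidal = 2GMr/d³
        = 2 × (6.674 × 10⁻¹¹) × (3.94 × 10²⁷) × (1.16 × 10⁶) / (8.65 × 10⁸)³
        = 9.43 × 10⁻⁴ m/s²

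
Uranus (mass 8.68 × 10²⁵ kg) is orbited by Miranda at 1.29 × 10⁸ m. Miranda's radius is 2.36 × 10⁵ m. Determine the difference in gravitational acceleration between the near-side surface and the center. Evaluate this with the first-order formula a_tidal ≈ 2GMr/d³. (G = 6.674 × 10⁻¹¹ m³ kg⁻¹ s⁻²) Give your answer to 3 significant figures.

a_tidal = 2GMr/d³
        = 2 × (6.674 × 10⁻¹¹) × (8.68 × 10²⁵) × (2.36 × 10⁵) / (1.29 × 10⁸)³
        = 1.27 × 10⁻³ m/s²

1.27 × 10⁻³ m/s²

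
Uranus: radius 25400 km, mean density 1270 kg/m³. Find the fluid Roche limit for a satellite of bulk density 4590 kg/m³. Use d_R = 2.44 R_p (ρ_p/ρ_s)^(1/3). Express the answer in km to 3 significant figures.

d_R = 2.44 × 25400 km × (1270/4590)^(1/3)
    = 40400 km

40400 km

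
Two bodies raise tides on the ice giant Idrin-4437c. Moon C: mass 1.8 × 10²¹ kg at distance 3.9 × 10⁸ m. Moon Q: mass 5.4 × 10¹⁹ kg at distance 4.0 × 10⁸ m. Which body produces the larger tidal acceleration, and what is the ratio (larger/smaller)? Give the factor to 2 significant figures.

The tide-raising term goes as M/d³ (the gradient of a 1/d² field).
Moon C: (1.8 × 10²¹) / (3.9 × 10⁸)³ = 3.034 × 10⁻⁵
Moon Q: (5.4 × 10¹⁹) / (4.0 × 10⁸)³ = 8.438 × 10⁻⁷
Ratio (larger/smaller) = 36

Moon C, by a factor of ≈ 36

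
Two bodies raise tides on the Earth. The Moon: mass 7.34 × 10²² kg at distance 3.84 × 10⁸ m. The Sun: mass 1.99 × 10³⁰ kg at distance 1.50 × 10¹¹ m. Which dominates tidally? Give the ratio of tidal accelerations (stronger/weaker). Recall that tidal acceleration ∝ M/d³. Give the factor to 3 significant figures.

Tidal stretch scales as M/d³; compute that for each body.
The Moon: (7.34 × 10²²) / (3.84 × 10⁸)³ = 1.296 × 10⁻³
The Sun: (1.99 × 10³⁰) / (1.50 × 10¹¹)³ = 5.896 × 10⁻⁴
Ratio (larger/smaller) = 2.20

The Moon, by a factor of ≈ 2.20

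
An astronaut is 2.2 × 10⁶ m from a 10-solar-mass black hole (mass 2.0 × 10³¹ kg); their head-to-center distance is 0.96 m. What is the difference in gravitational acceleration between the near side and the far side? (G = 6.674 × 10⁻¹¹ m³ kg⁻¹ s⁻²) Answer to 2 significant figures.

a_tidal = 4GMr/d³
        = 4 × (6.674 × 10⁻¹¹) × (2.0 × 10³¹) × (0.96) / (2.2 × 10⁶)³
        = 4.8 × 10² m/s²

4.8 × 10² m/s²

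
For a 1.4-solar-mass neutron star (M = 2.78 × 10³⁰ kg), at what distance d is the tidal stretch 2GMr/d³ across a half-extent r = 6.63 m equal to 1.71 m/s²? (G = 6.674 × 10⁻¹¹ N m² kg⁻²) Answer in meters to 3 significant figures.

2GMr/d³ = a_tidal  ⇒  d = (2GMr / a_tidal)^(1/3)
d = (2 × 6.674×10⁻¹¹ × (2.78 × 10³⁰) × (6.63) / (1.71))^(1/3)
  = 1.13 × 10⁷ m

1.13 × 10⁷ m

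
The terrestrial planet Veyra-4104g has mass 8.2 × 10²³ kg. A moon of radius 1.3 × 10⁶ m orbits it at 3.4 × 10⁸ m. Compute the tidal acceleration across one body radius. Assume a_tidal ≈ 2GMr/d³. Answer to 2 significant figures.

3.6 × 10⁻⁶ m/s²

The tidal stretch is the gradient of GM/d² times the body's extent r, hence the 1/d³ dependence.
Δa = 2GMr/d³
   = 2 × (6.674 × 10⁻¹¹) × (8.2 × 10²³) × (1.3 × 10⁶) / (3.4 × 10⁸)³
   = 3.6 × 10⁻⁶ m/s²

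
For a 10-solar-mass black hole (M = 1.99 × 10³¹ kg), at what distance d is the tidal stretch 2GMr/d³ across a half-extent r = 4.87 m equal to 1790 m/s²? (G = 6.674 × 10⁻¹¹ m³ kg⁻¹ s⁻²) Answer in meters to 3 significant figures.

1.93 × 10⁶ m

2GMr/d³ = a_tidal  ⇒  d = (2GMr / a_tidal)^(1/3)
d = (2 × 6.674×10⁻¹¹ × (1.99 × 10³¹) × (4.87) / (1790))^(1/3)
  = 1.93 × 10⁶ m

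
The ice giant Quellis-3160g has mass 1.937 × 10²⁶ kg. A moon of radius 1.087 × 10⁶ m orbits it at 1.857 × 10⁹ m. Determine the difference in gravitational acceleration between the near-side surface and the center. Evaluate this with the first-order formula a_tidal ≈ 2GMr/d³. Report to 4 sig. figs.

a_tidal = 2GMr/d³
        = 2 × (6.674 × 10⁻¹¹) × (1.937 × 10²⁶) × (1.087 × 10⁶) / (1.857 × 10⁹)³
        = 4.389 × 10⁻⁶ m/s²

4.389 × 10⁻⁶ m/s²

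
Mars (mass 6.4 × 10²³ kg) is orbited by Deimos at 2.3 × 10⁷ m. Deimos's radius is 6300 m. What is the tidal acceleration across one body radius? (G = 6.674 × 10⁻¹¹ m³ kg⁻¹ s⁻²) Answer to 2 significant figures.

Δg = 2GMr/d³
   = 2 × (6.674 × 10⁻¹¹) × (6.4 × 10²³) × (6300) / (2.3 × 10⁷)³
   = 4.4 × 10⁻⁵ m/s²

4.4 × 10⁻⁵ m/s²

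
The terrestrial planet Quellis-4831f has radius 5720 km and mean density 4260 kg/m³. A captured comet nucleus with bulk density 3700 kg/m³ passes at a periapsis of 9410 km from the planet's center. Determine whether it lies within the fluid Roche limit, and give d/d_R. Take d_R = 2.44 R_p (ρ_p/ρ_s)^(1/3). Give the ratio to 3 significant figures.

inside; d/d_R ≈ 0.643

d_R = 2.44 × (5720 km) × (4260/3700)^(1/3) = 14630 km
d/d_R = (9410) / (14630) = 0.643
Since d/d_R < 1, the body is inside the Roche limit.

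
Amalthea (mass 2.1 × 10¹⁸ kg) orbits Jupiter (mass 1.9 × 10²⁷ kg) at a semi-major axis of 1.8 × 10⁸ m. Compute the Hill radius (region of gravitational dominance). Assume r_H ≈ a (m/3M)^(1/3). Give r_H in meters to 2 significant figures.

1.3 × 10⁵ m

r_H ≈ a (m/3M)^(1/3)
    = (1.8 × 10⁸) × (2.1 × 10¹⁸ / (3 × 1.9 × 10²⁷))^(1/3)
    = 1.3 × 10⁵ m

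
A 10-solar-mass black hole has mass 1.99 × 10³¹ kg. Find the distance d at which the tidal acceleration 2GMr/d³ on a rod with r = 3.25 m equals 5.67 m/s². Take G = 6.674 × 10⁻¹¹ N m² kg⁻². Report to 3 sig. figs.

1.15 × 10⁷ m

2GMr/d³ = a_tidal  ⇒  d = (2GMr / a_tidal)^(1/3)
d = (2 × 6.674×10⁻¹¹ × (1.99 × 10³¹) × (3.25) / (5.67))^(1/3)
  = 1.15 × 10⁷ m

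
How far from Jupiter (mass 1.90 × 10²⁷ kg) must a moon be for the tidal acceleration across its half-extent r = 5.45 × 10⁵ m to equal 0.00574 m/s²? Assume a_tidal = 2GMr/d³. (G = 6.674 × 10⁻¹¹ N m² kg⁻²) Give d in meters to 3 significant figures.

2.89 × 10⁸ m

2GMr/d³ = a_tidal  ⇒  d = (2GMr / a_tidal)^(1/3)
d = (2 × 6.674×10⁻¹¹ × (1.90 × 10²⁷) × (5.45 × 10⁵) / (0.00574))^(1/3)
  = 2.89 × 10⁸ m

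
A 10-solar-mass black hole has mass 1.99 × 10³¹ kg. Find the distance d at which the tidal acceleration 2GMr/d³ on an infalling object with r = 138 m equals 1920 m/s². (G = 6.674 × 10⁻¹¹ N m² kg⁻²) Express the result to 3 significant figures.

5.76 × 10⁶ m

2GMr/d³ = a_tidal  ⇒  d = (2GMr / a_tidal)^(1/3)
d = (2 × 6.674×10⁻¹¹ × (1.99 × 10³¹) × (138) / (1920))^(1/3)
  = 5.76 × 10⁶ m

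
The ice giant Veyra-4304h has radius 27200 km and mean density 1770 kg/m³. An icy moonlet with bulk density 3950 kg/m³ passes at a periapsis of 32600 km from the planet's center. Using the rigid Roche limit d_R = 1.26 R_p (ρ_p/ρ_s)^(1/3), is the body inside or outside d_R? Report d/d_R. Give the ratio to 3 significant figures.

d_R = 1.26 × (27200 km) × (1770/3950)^(1/3) = 26230 km
d/d_R = (32600) / (26230) = 1.24
Since d/d_R > 1, the body is outside the Roche limit.

outside; d/d_R ≈ 1.24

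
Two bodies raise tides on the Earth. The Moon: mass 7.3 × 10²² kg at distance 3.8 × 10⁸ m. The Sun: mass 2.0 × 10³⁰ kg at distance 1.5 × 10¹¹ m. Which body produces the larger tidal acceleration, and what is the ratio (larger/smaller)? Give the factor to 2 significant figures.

Tidal acceleration ∝ M/d³, so compare M/d³ for each.
The Moon: (7.3 × 10²²) / (3.8 × 10⁸)³ = 1.330 × 10⁻³
The Sun: (2.0 × 10³⁰) / (1.5 × 10¹¹)³ = 5.926 × 10⁻⁴
Ratio (larger/smaller) = 2.2

The Moon, by a factor of ≈ 2.2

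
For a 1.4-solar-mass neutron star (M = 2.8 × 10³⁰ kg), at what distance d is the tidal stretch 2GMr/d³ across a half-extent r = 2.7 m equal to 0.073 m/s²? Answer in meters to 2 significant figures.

2.4 × 10⁷ m

2GMr/d³ = a_tidal  ⇒  d = (2GMr / a_tidal)^(1/3)
d = (2 × 6.674×10⁻¹¹ × (2.8 × 10³⁰) × (2.7) / (0.073))^(1/3)
  = 2.4 × 10⁷ m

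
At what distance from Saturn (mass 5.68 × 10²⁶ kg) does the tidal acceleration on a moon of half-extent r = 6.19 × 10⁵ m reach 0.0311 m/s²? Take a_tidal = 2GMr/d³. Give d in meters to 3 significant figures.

1.15 × 10⁸ m

2GMr/d³ = a_tidal  ⇒  d = (2GMr / a_tidal)^(1/3)
d = (2 × 6.674×10⁻¹¹ × (5.68 × 10²⁶) × (6.19 × 10⁵) / (0.0311))^(1/3)
  = 1.15 × 10⁸ m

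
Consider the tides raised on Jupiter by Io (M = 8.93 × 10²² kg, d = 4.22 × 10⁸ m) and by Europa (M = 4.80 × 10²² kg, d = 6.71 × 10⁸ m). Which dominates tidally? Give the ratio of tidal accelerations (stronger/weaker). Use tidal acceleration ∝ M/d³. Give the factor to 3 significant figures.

Compare M/d³ for the two perturbers:
Io: (8.93 × 10²²) / (4.22 × 10⁸)³ = 1.188 × 10⁻³
Europa: (4.80 × 10²²) / (6.71 × 10⁸)³ = 1.589 × 10⁻⁴
Ratio (larger/smaller) = 7.48

Io, by a factor of ≈ 7.48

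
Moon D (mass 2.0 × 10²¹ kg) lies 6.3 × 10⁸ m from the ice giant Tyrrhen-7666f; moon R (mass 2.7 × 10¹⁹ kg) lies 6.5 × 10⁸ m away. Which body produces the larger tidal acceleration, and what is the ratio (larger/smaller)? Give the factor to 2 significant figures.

Compare M/d³ for the two perturbers:
Moon D: (2.0 × 10²¹) / (6.3 × 10⁸)³ = 7.998 × 10⁻⁶
Moon R: (2.7 × 10¹⁹) / (6.5 × 10⁸)³ = 9.832 × 10⁻⁸
Ratio (larger/smaller) = 81

Moon D, by a factor of ≈ 81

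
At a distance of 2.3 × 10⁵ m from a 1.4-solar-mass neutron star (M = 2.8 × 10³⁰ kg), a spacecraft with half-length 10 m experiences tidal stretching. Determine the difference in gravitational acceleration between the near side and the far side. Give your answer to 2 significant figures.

6.1 × 10⁵ m/s²

Δa = 4GMr/d³
   = 4 × (6.674 × 10⁻¹¹) × (2.8 × 10³⁰) × (10) / (2.3 × 10⁵)³
   = 6.1 × 10⁵ m/s²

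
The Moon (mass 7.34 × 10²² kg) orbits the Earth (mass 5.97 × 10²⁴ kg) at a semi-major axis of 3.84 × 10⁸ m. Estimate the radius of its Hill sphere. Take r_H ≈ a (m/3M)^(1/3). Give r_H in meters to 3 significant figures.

6.15 × 10⁷ m

r_H ≈ a (m/3M)^(1/3)
    = (3.84 × 10⁸) × (7.34 × 10²² / (3 × 5.97 × 10²⁴))^(1/3)
    = 6.15 × 10⁷ m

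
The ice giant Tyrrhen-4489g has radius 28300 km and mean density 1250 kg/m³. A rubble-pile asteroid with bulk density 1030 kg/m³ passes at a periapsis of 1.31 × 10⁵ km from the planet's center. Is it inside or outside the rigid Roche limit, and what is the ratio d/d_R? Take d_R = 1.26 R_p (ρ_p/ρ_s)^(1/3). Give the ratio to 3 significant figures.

outside; d/d_R ≈ 3.44

d_R = 1.26 × (28300 km) × (1250/1030)^(1/3) = 38030 km
d/d_R = (1.31 × 10⁵) / (38030) = 3.44
Since d/d_R > 1, the body is outside the Roche limit.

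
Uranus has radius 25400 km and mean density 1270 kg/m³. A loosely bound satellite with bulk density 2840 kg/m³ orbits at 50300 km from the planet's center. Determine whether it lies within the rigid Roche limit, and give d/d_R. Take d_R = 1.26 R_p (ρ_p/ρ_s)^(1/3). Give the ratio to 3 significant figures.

d_R = 1.26 × (25400 km) × (1270/2840)^(1/3) = 24470 km
d/d_R = (50300) / (24470) = 2.06
Since d/d_R > 1, the body is outside the Roche limit.

outside; d/d_R ≈ 2.06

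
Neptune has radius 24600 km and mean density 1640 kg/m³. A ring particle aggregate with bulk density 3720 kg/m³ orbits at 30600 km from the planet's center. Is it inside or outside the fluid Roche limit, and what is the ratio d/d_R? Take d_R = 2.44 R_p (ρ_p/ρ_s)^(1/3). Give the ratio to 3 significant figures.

inside; d/d_R ≈ 0.670

d_R = 2.44 × (24600 km) × (1640/3720)^(1/3) = 45680 km
d/d_R = (30600) / (45680) = 0.670
Since d/d_R < 1, the body is inside the Roche limit.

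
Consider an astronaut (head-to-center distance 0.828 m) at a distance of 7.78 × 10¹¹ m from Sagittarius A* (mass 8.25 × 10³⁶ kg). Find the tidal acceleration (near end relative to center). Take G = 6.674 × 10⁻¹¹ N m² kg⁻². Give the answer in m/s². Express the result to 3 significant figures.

Δa = 2GMr/d³
   = 2 × (6.674 × 10⁻¹¹) × (8.25 × 10³⁶) × (0.828) / (7.78 × 10¹¹)³
   = 1.94 × 10⁻⁹ m/s²

1.94 × 10⁻⁹ m/s²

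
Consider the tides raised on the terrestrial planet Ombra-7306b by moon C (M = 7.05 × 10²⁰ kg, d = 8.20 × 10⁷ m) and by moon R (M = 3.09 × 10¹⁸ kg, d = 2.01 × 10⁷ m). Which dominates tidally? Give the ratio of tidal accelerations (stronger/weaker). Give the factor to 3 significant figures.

The tide-raising term goes as M/d³ (the gradient of a 1/d² field).
Moon C: (7.05 × 10²⁰) / (8.20 × 10⁷)³ = 1.279 × 10⁻³
Moon R: (3.09 × 10¹⁸) / (2.01 × 10⁷)³ = 3.805 × 10⁻⁴
Ratio (larger/smaller) = 3.36

Moon C, by a factor of ≈ 3.36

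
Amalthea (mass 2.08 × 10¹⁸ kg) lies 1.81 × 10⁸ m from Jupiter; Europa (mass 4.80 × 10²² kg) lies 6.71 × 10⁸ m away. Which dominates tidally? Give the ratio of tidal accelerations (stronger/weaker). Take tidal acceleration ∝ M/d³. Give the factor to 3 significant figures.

Europa, by a factor of ≈ 453

Tidal stretch scales as M/d³; compute that for each body.
Amalthea: (2.08 × 10¹⁸) / (1.81 × 10⁸)³ = 3.508 × 10⁻⁷
Europa: (4.80 × 10²²) / (6.71 × 10⁸)³ = 1.589 × 10⁻⁴
Ratio (larger/smaller) = 453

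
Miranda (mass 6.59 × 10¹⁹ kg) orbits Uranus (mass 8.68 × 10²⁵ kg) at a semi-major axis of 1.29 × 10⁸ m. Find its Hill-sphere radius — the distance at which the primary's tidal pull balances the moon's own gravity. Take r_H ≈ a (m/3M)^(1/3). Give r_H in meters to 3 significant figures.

8.16 × 10⁵ m

r_H ≈ a (m/3M)^(1/3)
    = (1.29 × 10⁸) × (6.59 × 10¹⁹ / (3 × 8.68 × 10²⁵))^(1/3)
    = 8.16 × 10⁵ m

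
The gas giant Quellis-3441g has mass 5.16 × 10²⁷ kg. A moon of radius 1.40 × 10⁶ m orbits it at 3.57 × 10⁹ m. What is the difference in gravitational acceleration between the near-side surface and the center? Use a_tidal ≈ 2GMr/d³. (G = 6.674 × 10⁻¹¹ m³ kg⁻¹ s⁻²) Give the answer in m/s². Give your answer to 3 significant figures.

2.12 × 10⁻⁵ m/s²

Since r ≪ d, expand the inverse-square field across one radius to get the leading 2GMr/d³ term.
Δa = 2GMr/d³
   = 2 × (6.674 × 10⁻¹¹) × (5.16 × 10²⁷) × (1.40 × 10⁶) / (3.57 × 10⁹)³
   = 2.12 × 10⁻⁵ m/s²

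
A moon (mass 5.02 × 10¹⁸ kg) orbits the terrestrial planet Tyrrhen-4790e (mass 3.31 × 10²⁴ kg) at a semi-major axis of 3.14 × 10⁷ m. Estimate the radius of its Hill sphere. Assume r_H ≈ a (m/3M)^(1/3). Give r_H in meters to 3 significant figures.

r_H ≈ a (m/3M)^(1/3)
    = (3.14 × 10⁷) × (5.02 × 10¹⁸ / (3 × 3.31 × 10²⁴))^(1/3)
    = 2.50 × 10⁵ m

2.50 × 10⁵ m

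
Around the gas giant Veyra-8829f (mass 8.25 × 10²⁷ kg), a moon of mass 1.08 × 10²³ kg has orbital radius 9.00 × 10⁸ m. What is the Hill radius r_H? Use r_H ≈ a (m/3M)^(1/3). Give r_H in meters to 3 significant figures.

1.47 × 10⁷ m

r_H ≈ a (m/3M)^(1/3)
    = (9.00 × 10⁸) × (1.08 × 10²³ / (3 × 8.25 × 10²⁷))^(1/3)
    = 1.47 × 10⁷ m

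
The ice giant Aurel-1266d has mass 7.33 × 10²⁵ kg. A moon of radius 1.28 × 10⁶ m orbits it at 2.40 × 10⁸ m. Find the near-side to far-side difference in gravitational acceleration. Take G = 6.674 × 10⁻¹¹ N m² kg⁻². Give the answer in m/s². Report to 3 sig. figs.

a_tidal = 4GMr/d³
        = 4 × (6.674 × 10⁻¹¹) × (7.33 × 10²⁵) × (1.28 × 10⁶) / (2.40 × 10⁸)³
        = 1.81 × 10⁻³ m/s²

1.81 × 10⁻³ m/s²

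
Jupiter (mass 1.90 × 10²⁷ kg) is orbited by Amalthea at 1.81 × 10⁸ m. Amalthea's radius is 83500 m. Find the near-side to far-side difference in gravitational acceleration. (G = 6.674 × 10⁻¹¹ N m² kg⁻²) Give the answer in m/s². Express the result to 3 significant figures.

7.14 × 10⁻³ m/s²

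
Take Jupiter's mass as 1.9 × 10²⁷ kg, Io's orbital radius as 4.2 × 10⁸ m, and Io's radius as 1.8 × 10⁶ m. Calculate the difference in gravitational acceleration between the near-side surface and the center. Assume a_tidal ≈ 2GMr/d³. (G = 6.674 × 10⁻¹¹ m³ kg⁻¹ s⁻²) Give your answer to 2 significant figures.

6.2 × 10⁻³ m/s²

Since r ≪ d, expand the inverse-square field across one radius to get the leading 2GMr/d³ term.
Δa = 2GMr/d³
   = 2 × (6.674 × 10⁻¹¹) × (1.9 × 10²⁷) × (1.8 × 10⁶) / (4.2 × 10⁸)³
   = 6.2 × 10⁻³ m/s²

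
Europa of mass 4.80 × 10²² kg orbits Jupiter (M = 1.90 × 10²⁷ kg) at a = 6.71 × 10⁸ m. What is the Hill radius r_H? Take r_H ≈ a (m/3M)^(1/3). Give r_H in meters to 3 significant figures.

r_H ≈ a (m/3M)^(1/3)
    = (6.71 × 10⁸) × (4.80 × 10²² / (3 × 1.90 × 10²⁷))^(1/3)
    = 1.37 × 10⁷ m

1.37 × 10⁷ m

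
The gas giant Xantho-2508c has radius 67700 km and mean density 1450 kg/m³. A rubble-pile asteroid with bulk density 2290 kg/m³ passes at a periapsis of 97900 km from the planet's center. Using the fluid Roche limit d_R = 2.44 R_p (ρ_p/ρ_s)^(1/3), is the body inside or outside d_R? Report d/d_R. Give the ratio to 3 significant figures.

inside; d/d_R ≈ 0.690

d_R = 2.44 × (67700 km) × (1450/2290)^(1/3) = 1.418 × 10⁵ km
d/d_R = (97900) / (1.418 × 10⁵) = 0.690
Since d/d_R < 1, the body is inside the Roche limit.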